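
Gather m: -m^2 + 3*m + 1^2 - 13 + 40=-m^2 + 3*m + 28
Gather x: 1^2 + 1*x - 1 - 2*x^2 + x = -2*x^2 + 2*x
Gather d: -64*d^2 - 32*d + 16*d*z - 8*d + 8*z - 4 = -64*d^2 + d*(16*z - 40) + 8*z - 4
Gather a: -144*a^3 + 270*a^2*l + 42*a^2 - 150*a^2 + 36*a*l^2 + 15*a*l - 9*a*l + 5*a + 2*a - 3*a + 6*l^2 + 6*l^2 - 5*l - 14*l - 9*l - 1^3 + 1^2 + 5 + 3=-144*a^3 + a^2*(270*l - 108) + a*(36*l^2 + 6*l + 4) + 12*l^2 - 28*l + 8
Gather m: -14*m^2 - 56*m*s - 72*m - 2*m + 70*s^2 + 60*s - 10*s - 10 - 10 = -14*m^2 + m*(-56*s - 74) + 70*s^2 + 50*s - 20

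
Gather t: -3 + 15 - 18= -6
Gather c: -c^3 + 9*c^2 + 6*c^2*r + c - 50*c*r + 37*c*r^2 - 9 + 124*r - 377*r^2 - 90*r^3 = -c^3 + c^2*(6*r + 9) + c*(37*r^2 - 50*r + 1) - 90*r^3 - 377*r^2 + 124*r - 9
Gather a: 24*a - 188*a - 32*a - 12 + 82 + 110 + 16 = 196 - 196*a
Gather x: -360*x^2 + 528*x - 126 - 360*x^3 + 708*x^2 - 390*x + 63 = -360*x^3 + 348*x^2 + 138*x - 63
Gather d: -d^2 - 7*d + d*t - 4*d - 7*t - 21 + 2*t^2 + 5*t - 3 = -d^2 + d*(t - 11) + 2*t^2 - 2*t - 24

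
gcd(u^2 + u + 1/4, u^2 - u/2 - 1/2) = u + 1/2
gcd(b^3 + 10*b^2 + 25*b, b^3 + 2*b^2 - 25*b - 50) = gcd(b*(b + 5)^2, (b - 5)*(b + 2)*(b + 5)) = b + 5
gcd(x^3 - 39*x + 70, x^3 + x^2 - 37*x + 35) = x^2 + 2*x - 35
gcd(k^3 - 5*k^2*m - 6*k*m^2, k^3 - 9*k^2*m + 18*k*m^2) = k^2 - 6*k*m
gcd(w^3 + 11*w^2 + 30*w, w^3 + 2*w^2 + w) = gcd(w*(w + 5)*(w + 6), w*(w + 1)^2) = w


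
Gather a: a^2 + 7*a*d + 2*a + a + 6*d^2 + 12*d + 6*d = a^2 + a*(7*d + 3) + 6*d^2 + 18*d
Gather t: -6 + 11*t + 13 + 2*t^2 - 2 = 2*t^2 + 11*t + 5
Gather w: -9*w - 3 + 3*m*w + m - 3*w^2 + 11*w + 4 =m - 3*w^2 + w*(3*m + 2) + 1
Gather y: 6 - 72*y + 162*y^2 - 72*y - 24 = 162*y^2 - 144*y - 18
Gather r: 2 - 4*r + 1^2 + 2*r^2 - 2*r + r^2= 3*r^2 - 6*r + 3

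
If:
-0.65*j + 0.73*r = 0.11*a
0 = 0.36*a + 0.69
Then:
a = -1.92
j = 1.12307692307692*r + 0.324358974358974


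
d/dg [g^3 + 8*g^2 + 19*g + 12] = 3*g^2 + 16*g + 19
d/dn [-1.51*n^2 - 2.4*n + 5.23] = -3.02*n - 2.4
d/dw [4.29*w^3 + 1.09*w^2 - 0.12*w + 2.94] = 12.87*w^2 + 2.18*w - 0.12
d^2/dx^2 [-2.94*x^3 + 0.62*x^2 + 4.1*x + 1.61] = 1.24 - 17.64*x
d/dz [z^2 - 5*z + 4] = 2*z - 5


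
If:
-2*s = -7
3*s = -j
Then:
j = -21/2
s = 7/2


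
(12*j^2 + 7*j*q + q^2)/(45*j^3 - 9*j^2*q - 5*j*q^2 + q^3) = (4*j + q)/(15*j^2 - 8*j*q + q^2)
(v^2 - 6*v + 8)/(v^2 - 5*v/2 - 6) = 2*(v - 2)/(2*v + 3)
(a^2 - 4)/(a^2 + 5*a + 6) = (a - 2)/(a + 3)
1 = 1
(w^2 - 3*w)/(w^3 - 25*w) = (w - 3)/(w^2 - 25)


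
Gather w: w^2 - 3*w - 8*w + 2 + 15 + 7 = w^2 - 11*w + 24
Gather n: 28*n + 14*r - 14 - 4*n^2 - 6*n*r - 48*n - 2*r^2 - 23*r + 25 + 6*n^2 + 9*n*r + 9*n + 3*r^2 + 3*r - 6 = 2*n^2 + n*(3*r - 11) + r^2 - 6*r + 5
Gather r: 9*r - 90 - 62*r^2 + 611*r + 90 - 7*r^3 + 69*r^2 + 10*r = -7*r^3 + 7*r^2 + 630*r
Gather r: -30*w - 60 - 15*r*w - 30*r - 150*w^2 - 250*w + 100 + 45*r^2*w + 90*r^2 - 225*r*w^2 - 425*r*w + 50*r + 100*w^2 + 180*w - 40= r^2*(45*w + 90) + r*(-225*w^2 - 440*w + 20) - 50*w^2 - 100*w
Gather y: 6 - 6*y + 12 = 18 - 6*y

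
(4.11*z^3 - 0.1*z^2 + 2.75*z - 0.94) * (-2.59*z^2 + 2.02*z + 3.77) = -10.6449*z^5 + 8.5612*z^4 + 8.1702*z^3 + 7.6126*z^2 + 8.4687*z - 3.5438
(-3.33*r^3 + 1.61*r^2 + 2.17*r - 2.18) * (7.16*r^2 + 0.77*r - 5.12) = -23.8428*r^5 + 8.9635*r^4 + 33.8265*r^3 - 22.1811*r^2 - 12.789*r + 11.1616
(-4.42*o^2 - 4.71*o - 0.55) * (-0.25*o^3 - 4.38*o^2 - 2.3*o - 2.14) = 1.105*o^5 + 20.5371*o^4 + 30.9333*o^3 + 22.7008*o^2 + 11.3444*o + 1.177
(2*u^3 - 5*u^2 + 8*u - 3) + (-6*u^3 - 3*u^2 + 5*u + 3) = -4*u^3 - 8*u^2 + 13*u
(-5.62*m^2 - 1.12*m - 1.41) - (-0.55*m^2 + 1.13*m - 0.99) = -5.07*m^2 - 2.25*m - 0.42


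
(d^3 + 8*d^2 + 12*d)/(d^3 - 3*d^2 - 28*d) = (d^2 + 8*d + 12)/(d^2 - 3*d - 28)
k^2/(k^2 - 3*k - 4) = k^2/(k^2 - 3*k - 4)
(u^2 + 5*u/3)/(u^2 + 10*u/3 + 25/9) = 3*u/(3*u + 5)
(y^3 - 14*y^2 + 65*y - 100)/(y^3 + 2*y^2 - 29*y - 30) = (y^2 - 9*y + 20)/(y^2 + 7*y + 6)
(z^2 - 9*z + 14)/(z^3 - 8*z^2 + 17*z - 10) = (z - 7)/(z^2 - 6*z + 5)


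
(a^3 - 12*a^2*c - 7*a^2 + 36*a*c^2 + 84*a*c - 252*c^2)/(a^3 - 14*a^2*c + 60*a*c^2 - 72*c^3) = (a - 7)/(a - 2*c)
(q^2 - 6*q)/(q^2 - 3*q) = (q - 6)/(q - 3)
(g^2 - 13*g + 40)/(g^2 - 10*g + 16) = (g - 5)/(g - 2)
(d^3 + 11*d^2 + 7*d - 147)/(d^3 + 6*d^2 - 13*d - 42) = (d + 7)/(d + 2)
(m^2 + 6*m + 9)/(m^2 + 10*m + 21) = (m + 3)/(m + 7)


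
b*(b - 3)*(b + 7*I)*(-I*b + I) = -I*b^4 + 7*b^3 + 4*I*b^3 - 28*b^2 - 3*I*b^2 + 21*b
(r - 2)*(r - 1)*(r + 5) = r^3 + 2*r^2 - 13*r + 10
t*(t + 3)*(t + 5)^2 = t^4 + 13*t^3 + 55*t^2 + 75*t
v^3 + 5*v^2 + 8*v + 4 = (v + 1)*(v + 2)^2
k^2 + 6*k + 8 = (k + 2)*(k + 4)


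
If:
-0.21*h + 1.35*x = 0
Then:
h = 6.42857142857143*x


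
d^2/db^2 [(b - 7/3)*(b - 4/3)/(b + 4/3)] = 528/(27*b^3 + 108*b^2 + 144*b + 64)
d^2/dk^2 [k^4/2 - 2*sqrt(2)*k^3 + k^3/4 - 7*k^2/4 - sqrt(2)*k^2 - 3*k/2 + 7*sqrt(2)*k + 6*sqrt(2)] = 6*k^2 - 12*sqrt(2)*k + 3*k/2 - 7/2 - 2*sqrt(2)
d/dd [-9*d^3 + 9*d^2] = 9*d*(2 - 3*d)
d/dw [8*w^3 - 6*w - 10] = 24*w^2 - 6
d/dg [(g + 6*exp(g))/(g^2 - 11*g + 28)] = (-(g + 6*exp(g))*(2*g - 11) + (6*exp(g) + 1)*(g^2 - 11*g + 28))/(g^2 - 11*g + 28)^2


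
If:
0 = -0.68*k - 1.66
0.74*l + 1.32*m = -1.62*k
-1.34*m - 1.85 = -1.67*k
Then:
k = -2.44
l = 13.23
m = -4.42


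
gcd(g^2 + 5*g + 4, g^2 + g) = g + 1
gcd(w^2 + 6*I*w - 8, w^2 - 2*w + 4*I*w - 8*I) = w + 4*I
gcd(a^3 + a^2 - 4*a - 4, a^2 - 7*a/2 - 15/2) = 1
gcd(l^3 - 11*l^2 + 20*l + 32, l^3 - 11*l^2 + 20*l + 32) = l^3 - 11*l^2 + 20*l + 32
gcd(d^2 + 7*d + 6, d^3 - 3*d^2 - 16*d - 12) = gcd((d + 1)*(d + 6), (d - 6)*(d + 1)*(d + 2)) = d + 1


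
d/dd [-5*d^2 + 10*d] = 10 - 10*d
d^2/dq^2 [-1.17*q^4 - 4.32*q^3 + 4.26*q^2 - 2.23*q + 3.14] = -14.04*q^2 - 25.92*q + 8.52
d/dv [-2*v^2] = -4*v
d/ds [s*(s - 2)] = 2*s - 2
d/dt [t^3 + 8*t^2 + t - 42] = 3*t^2 + 16*t + 1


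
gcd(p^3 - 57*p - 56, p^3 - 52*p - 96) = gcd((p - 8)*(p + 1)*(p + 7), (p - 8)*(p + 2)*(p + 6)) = p - 8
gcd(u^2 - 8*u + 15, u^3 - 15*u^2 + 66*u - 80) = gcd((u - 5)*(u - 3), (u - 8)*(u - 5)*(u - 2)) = u - 5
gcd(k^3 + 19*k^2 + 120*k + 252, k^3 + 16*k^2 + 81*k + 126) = k^2 + 13*k + 42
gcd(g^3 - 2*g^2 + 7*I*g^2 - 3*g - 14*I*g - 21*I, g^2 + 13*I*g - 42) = g + 7*I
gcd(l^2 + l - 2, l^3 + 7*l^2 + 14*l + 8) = l + 2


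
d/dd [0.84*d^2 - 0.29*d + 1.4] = 1.68*d - 0.29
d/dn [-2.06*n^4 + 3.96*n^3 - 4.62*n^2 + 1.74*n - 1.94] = -8.24*n^3 + 11.88*n^2 - 9.24*n + 1.74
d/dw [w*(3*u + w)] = 3*u + 2*w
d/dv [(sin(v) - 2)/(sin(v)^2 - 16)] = (4*sin(v) + cos(v)^2 - 17)*cos(v)/(sin(v)^2 - 16)^2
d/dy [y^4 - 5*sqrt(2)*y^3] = y^2*(4*y - 15*sqrt(2))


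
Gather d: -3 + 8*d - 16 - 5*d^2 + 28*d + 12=-5*d^2 + 36*d - 7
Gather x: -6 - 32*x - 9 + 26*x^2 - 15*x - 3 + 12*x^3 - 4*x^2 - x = 12*x^3 + 22*x^2 - 48*x - 18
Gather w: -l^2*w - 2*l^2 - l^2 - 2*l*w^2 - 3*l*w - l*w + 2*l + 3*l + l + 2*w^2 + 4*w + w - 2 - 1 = -3*l^2 + 6*l + w^2*(2 - 2*l) + w*(-l^2 - 4*l + 5) - 3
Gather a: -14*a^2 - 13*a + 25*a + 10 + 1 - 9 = -14*a^2 + 12*a + 2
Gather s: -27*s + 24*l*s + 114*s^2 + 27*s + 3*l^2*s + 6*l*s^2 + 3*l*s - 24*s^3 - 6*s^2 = -24*s^3 + s^2*(6*l + 108) + s*(3*l^2 + 27*l)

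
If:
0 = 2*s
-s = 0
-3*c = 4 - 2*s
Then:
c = -4/3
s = 0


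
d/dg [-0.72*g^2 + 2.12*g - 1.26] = 2.12 - 1.44*g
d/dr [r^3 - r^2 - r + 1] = 3*r^2 - 2*r - 1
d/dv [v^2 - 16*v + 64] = 2*v - 16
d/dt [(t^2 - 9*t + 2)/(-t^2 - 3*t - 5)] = 3*(-4*t^2 - 2*t + 17)/(t^4 + 6*t^3 + 19*t^2 + 30*t + 25)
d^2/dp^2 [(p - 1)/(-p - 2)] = 6/(p + 2)^3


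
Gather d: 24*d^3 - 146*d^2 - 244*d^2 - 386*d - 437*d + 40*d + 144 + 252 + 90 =24*d^3 - 390*d^2 - 783*d + 486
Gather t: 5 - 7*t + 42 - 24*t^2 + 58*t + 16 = -24*t^2 + 51*t + 63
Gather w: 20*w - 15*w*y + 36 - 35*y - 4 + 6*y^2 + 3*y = w*(20 - 15*y) + 6*y^2 - 32*y + 32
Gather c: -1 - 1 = -2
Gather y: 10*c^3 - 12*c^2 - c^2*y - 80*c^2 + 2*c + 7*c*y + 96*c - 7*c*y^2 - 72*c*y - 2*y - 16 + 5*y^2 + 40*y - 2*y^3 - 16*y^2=10*c^3 - 92*c^2 + 98*c - 2*y^3 + y^2*(-7*c - 11) + y*(-c^2 - 65*c + 38) - 16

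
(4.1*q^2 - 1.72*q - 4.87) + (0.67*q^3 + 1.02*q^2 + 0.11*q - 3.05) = 0.67*q^3 + 5.12*q^2 - 1.61*q - 7.92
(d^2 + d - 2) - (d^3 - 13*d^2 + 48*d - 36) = -d^3 + 14*d^2 - 47*d + 34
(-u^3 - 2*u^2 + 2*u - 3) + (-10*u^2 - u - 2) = -u^3 - 12*u^2 + u - 5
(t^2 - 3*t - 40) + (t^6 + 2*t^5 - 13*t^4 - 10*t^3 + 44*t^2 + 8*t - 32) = t^6 + 2*t^5 - 13*t^4 - 10*t^3 + 45*t^2 + 5*t - 72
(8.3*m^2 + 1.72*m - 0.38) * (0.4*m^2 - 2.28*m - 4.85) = 3.32*m^4 - 18.236*m^3 - 44.3286*m^2 - 7.4756*m + 1.843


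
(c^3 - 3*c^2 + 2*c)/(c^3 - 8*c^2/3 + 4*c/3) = 3*(c - 1)/(3*c - 2)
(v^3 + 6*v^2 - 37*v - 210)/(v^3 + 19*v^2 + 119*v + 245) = (v - 6)/(v + 7)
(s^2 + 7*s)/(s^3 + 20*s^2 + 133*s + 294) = s/(s^2 + 13*s + 42)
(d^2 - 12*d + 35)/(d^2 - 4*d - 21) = (d - 5)/(d + 3)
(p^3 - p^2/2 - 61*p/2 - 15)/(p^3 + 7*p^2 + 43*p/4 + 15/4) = 2*(p - 6)/(2*p + 3)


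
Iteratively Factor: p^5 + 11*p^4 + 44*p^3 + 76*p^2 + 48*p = (p + 4)*(p^4 + 7*p^3 + 16*p^2 + 12*p) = (p + 2)*(p + 4)*(p^3 + 5*p^2 + 6*p) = (p + 2)*(p + 3)*(p + 4)*(p^2 + 2*p) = p*(p + 2)*(p + 3)*(p + 4)*(p + 2)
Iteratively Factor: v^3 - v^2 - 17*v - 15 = (v + 3)*(v^2 - 4*v - 5) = (v - 5)*(v + 3)*(v + 1)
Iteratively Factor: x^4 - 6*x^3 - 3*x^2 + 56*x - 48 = (x + 3)*(x^3 - 9*x^2 + 24*x - 16) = (x - 4)*(x + 3)*(x^2 - 5*x + 4) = (x - 4)*(x - 1)*(x + 3)*(x - 4)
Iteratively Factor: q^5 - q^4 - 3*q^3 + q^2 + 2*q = (q)*(q^4 - q^3 - 3*q^2 + q + 2) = q*(q + 1)*(q^3 - 2*q^2 - q + 2) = q*(q - 1)*(q + 1)*(q^2 - q - 2) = q*(q - 1)*(q + 1)^2*(q - 2)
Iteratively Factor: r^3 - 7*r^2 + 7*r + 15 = (r - 3)*(r^2 - 4*r - 5) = (r - 5)*(r - 3)*(r + 1)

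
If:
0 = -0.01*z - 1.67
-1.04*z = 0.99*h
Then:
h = 175.43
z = -167.00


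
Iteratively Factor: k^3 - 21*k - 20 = (k + 4)*(k^2 - 4*k - 5) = (k - 5)*(k + 4)*(k + 1)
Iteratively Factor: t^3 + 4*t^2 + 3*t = (t)*(t^2 + 4*t + 3) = t*(t + 3)*(t + 1)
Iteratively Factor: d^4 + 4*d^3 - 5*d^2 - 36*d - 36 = (d + 3)*(d^3 + d^2 - 8*d - 12) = (d + 2)*(d + 3)*(d^2 - d - 6) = (d + 2)^2*(d + 3)*(d - 3)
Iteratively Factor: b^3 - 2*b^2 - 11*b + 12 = (b - 4)*(b^2 + 2*b - 3) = (b - 4)*(b - 1)*(b + 3)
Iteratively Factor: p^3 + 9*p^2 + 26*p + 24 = (p + 4)*(p^2 + 5*p + 6) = (p + 2)*(p + 4)*(p + 3)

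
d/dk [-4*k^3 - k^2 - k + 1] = -12*k^2 - 2*k - 1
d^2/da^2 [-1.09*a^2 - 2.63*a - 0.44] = -2.18000000000000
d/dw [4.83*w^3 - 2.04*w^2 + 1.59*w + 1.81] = 14.49*w^2 - 4.08*w + 1.59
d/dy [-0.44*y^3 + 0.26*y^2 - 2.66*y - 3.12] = -1.32*y^2 + 0.52*y - 2.66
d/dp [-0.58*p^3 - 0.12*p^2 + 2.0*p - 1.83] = -1.74*p^2 - 0.24*p + 2.0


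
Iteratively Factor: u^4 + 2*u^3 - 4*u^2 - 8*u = (u)*(u^3 + 2*u^2 - 4*u - 8) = u*(u + 2)*(u^2 - 4) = u*(u - 2)*(u + 2)*(u + 2)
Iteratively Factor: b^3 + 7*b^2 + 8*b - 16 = (b - 1)*(b^2 + 8*b + 16) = (b - 1)*(b + 4)*(b + 4)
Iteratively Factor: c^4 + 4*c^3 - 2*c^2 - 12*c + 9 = (c + 3)*(c^3 + c^2 - 5*c + 3) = (c - 1)*(c + 3)*(c^2 + 2*c - 3) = (c - 1)*(c + 3)^2*(c - 1)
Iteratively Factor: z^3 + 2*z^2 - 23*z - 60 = (z - 5)*(z^2 + 7*z + 12) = (z - 5)*(z + 3)*(z + 4)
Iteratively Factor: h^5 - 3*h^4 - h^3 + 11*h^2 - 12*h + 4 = (h - 1)*(h^4 - 2*h^3 - 3*h^2 + 8*h - 4) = (h - 1)^2*(h^3 - h^2 - 4*h + 4) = (h - 1)^2*(h + 2)*(h^2 - 3*h + 2) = (h - 1)^3*(h + 2)*(h - 2)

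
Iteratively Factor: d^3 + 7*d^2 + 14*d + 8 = (d + 4)*(d^2 + 3*d + 2) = (d + 2)*(d + 4)*(d + 1)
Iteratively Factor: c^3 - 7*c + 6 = (c - 2)*(c^2 + 2*c - 3) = (c - 2)*(c - 1)*(c + 3)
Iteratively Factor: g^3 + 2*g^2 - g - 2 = (g - 1)*(g^2 + 3*g + 2) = (g - 1)*(g + 2)*(g + 1)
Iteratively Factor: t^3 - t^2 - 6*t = (t - 3)*(t^2 + 2*t) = t*(t - 3)*(t + 2)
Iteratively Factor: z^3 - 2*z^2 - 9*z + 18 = (z - 3)*(z^2 + z - 6) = (z - 3)*(z + 3)*(z - 2)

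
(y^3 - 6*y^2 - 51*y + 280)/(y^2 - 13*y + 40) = y + 7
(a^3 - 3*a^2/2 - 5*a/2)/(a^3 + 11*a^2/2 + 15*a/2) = (2*a^2 - 3*a - 5)/(2*a^2 + 11*a + 15)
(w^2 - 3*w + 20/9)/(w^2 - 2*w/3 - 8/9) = (3*w - 5)/(3*w + 2)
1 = 1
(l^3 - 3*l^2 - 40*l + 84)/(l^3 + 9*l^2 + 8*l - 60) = (l - 7)/(l + 5)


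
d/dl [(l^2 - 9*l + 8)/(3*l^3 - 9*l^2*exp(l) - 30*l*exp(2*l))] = (l*(9 - 2*l)*(-l^2 + 3*l*exp(l) + 10*exp(2*l)) + (l^2 - 9*l + 8)*(3*l^2*exp(l) - 3*l^2 + 20*l*exp(2*l) + 6*l*exp(l) + 10*exp(2*l)))/(3*l^2*(-l^2 + 3*l*exp(l) + 10*exp(2*l))^2)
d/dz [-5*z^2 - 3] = -10*z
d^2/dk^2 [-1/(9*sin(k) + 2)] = 9*(9*sin(k)^2 - 2*sin(k) - 18)/(9*sin(k) + 2)^3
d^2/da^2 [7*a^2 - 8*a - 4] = 14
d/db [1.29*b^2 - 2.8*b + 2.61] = 2.58*b - 2.8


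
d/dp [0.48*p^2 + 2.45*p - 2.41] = 0.96*p + 2.45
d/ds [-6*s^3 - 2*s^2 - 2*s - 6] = -18*s^2 - 4*s - 2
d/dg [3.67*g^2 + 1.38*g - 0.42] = 7.34*g + 1.38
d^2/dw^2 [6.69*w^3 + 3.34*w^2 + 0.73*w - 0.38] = 40.14*w + 6.68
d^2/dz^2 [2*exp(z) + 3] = 2*exp(z)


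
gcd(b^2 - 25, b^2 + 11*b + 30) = b + 5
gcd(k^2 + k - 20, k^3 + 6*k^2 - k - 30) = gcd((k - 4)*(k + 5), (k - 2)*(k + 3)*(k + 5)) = k + 5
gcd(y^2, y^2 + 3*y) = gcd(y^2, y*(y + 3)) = y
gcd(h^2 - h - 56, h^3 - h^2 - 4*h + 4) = 1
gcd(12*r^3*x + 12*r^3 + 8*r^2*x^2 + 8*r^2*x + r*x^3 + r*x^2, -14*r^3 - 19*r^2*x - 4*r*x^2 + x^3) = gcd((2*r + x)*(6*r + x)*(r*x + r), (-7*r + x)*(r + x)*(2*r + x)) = 2*r + x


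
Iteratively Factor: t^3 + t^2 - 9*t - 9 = (t - 3)*(t^2 + 4*t + 3) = (t - 3)*(t + 3)*(t + 1)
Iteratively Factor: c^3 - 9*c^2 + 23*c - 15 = (c - 1)*(c^2 - 8*c + 15) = (c - 3)*(c - 1)*(c - 5)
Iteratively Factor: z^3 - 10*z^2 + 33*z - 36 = (z - 4)*(z^2 - 6*z + 9) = (z - 4)*(z - 3)*(z - 3)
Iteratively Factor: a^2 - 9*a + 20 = (a - 4)*(a - 5)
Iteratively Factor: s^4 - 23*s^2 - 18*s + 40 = (s + 2)*(s^3 - 2*s^2 - 19*s + 20) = (s - 5)*(s + 2)*(s^2 + 3*s - 4) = (s - 5)*(s + 2)*(s + 4)*(s - 1)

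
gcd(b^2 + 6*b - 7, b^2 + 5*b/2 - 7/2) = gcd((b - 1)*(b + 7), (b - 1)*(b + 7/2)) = b - 1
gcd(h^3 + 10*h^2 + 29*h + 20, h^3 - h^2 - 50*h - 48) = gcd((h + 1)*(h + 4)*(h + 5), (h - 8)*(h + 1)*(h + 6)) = h + 1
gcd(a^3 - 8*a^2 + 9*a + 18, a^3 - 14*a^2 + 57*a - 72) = a - 3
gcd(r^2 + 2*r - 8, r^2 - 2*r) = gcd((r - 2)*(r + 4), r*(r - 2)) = r - 2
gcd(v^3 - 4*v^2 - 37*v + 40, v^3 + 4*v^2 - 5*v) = v^2 + 4*v - 5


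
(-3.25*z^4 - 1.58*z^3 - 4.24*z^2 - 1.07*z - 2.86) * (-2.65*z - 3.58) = 8.6125*z^5 + 15.822*z^4 + 16.8924*z^3 + 18.0147*z^2 + 11.4096*z + 10.2388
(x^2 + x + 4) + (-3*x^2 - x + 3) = 7 - 2*x^2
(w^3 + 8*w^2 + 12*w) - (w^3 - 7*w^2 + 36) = 15*w^2 + 12*w - 36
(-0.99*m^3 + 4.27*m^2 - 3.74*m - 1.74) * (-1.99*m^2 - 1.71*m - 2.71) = 1.9701*m^5 - 6.8044*m^4 + 2.8238*m^3 - 1.7137*m^2 + 13.1108*m + 4.7154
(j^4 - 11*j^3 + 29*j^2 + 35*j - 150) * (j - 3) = j^5 - 14*j^4 + 62*j^3 - 52*j^2 - 255*j + 450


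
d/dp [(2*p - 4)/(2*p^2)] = (4 - p)/p^3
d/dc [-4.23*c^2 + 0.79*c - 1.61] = 0.79 - 8.46*c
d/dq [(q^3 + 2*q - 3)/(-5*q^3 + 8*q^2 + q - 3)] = (8*q^4 + 22*q^3 - 70*q^2 + 48*q - 3)/(25*q^6 - 80*q^5 + 54*q^4 + 46*q^3 - 47*q^2 - 6*q + 9)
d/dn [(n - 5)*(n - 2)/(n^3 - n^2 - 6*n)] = (-n^4 + 14*n^3 - 43*n^2 + 20*n + 60)/(n^2*(n^4 - 2*n^3 - 11*n^2 + 12*n + 36))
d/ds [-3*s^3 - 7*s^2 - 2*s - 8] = -9*s^2 - 14*s - 2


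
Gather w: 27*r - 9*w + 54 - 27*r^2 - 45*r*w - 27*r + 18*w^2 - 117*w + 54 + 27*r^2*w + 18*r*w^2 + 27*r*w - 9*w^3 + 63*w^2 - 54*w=-27*r^2 - 9*w^3 + w^2*(18*r + 81) + w*(27*r^2 - 18*r - 180) + 108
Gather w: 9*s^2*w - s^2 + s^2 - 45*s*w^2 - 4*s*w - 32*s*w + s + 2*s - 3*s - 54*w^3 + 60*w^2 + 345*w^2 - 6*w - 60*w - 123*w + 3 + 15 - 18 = -54*w^3 + w^2*(405 - 45*s) + w*(9*s^2 - 36*s - 189)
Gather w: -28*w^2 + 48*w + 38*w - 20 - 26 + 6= -28*w^2 + 86*w - 40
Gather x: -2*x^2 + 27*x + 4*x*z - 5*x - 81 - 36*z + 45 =-2*x^2 + x*(4*z + 22) - 36*z - 36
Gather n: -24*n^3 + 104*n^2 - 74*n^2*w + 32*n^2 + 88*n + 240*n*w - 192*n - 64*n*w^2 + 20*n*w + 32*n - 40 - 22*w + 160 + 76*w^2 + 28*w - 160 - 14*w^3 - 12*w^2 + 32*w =-24*n^3 + n^2*(136 - 74*w) + n*(-64*w^2 + 260*w - 72) - 14*w^3 + 64*w^2 + 38*w - 40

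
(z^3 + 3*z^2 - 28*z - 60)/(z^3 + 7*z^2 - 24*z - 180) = (z + 2)/(z + 6)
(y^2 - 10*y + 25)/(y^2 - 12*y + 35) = (y - 5)/(y - 7)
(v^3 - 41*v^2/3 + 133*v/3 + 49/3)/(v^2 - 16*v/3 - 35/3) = (3*v^2 - 20*v - 7)/(3*v + 5)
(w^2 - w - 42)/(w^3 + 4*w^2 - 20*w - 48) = (w - 7)/(w^2 - 2*w - 8)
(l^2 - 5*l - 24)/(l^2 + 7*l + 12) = (l - 8)/(l + 4)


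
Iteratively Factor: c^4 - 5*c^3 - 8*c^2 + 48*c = (c)*(c^3 - 5*c^2 - 8*c + 48) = c*(c + 3)*(c^2 - 8*c + 16) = c*(c - 4)*(c + 3)*(c - 4)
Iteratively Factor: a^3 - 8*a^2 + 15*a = (a - 5)*(a^2 - 3*a) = a*(a - 5)*(a - 3)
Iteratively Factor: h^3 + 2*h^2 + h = (h)*(h^2 + 2*h + 1) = h*(h + 1)*(h + 1)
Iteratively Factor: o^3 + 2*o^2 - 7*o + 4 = (o + 4)*(o^2 - 2*o + 1) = (o - 1)*(o + 4)*(o - 1)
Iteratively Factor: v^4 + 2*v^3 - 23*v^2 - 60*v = (v + 4)*(v^3 - 2*v^2 - 15*v) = (v + 3)*(v + 4)*(v^2 - 5*v) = v*(v + 3)*(v + 4)*(v - 5)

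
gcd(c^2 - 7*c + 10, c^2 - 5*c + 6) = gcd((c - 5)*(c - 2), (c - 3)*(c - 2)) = c - 2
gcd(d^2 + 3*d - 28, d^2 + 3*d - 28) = d^2 + 3*d - 28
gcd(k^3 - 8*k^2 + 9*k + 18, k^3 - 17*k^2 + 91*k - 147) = k - 3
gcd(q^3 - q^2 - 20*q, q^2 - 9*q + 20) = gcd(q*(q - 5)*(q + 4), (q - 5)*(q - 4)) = q - 5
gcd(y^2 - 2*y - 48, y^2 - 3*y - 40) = y - 8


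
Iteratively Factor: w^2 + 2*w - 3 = (w - 1)*(w + 3)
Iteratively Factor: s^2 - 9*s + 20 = (s - 4)*(s - 5)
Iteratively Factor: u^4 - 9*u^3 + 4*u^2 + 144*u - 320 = (u - 4)*(u^3 - 5*u^2 - 16*u + 80) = (u - 4)^2*(u^2 - u - 20) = (u - 4)^2*(u + 4)*(u - 5)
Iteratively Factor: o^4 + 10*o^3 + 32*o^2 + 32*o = (o + 4)*(o^3 + 6*o^2 + 8*o) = (o + 2)*(o + 4)*(o^2 + 4*o) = o*(o + 2)*(o + 4)*(o + 4)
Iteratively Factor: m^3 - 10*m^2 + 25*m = (m - 5)*(m^2 - 5*m) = (m - 5)^2*(m)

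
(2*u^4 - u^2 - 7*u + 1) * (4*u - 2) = 8*u^5 - 4*u^4 - 4*u^3 - 26*u^2 + 18*u - 2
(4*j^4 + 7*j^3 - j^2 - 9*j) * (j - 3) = 4*j^5 - 5*j^4 - 22*j^3 - 6*j^2 + 27*j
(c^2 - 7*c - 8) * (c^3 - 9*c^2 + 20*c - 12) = c^5 - 16*c^4 + 75*c^3 - 80*c^2 - 76*c + 96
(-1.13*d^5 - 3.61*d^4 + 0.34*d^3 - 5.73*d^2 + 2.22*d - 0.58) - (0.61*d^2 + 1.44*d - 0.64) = -1.13*d^5 - 3.61*d^4 + 0.34*d^3 - 6.34*d^2 + 0.78*d + 0.0600000000000001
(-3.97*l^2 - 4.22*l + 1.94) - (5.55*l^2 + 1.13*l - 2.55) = -9.52*l^2 - 5.35*l + 4.49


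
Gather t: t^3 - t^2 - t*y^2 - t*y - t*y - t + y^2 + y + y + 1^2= t^3 - t^2 + t*(-y^2 - 2*y - 1) + y^2 + 2*y + 1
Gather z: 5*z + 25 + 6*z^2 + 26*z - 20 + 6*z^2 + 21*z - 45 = 12*z^2 + 52*z - 40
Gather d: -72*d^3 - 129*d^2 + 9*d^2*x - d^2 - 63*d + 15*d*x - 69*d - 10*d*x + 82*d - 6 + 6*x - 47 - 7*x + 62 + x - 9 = -72*d^3 + d^2*(9*x - 130) + d*(5*x - 50)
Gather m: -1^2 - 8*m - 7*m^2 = -7*m^2 - 8*m - 1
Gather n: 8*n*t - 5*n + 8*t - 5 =n*(8*t - 5) + 8*t - 5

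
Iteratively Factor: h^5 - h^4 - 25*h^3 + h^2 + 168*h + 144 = (h - 4)*(h^4 + 3*h^3 - 13*h^2 - 51*h - 36) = (h - 4)^2*(h^3 + 7*h^2 + 15*h + 9) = (h - 4)^2*(h + 3)*(h^2 + 4*h + 3) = (h - 4)^2*(h + 3)^2*(h + 1)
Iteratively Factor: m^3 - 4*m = (m - 2)*(m^2 + 2*m) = (m - 2)*(m + 2)*(m)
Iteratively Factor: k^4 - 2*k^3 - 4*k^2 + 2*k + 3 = (k + 1)*(k^3 - 3*k^2 - k + 3) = (k + 1)^2*(k^2 - 4*k + 3) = (k - 1)*(k + 1)^2*(k - 3)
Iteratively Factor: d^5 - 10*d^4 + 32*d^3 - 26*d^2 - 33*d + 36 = (d - 1)*(d^4 - 9*d^3 + 23*d^2 - 3*d - 36) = (d - 3)*(d - 1)*(d^3 - 6*d^2 + 5*d + 12) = (d - 4)*(d - 3)*(d - 1)*(d^2 - 2*d - 3) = (d - 4)*(d - 3)*(d - 1)*(d + 1)*(d - 3)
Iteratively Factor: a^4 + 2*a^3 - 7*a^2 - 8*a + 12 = (a - 1)*(a^3 + 3*a^2 - 4*a - 12) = (a - 1)*(a + 2)*(a^2 + a - 6) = (a - 2)*(a - 1)*(a + 2)*(a + 3)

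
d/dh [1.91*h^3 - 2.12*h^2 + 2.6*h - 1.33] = 5.73*h^2 - 4.24*h + 2.6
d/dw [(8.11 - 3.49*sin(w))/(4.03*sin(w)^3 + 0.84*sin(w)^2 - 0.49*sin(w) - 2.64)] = (28.1294*sin(w)^3 - 95.1183*sin(w)^2 - 13.6248*sin(w) + 13.1875)*cos(w)/(16.2409*sin(w)^6 + 6.7704*sin(w)^5 - 3.2438*sin(w)^4 - 22.1016*sin(w)^3 - 4.1951*sin(w)^2 + 2.5872*sin(w) + 6.9696)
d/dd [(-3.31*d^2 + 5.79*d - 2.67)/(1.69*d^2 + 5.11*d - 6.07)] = (-26.6992*d^2 + 49.208*d - 21.5016)/(2.8561*d^4 + 17.2718*d^3 + 5.5955*d^2 - 62.0354*d + 36.8449)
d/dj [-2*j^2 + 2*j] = 2 - 4*j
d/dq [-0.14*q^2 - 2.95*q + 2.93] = -0.28*q - 2.95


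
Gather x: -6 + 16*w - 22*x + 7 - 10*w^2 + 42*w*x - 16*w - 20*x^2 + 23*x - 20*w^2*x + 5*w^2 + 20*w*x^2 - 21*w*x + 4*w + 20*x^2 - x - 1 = -5*w^2 + 20*w*x^2 + 4*w + x*(-20*w^2 + 21*w)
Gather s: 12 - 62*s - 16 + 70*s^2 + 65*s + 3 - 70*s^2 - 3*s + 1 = 0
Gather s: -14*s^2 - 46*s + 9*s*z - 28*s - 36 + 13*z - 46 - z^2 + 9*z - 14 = -14*s^2 + s*(9*z - 74) - z^2 + 22*z - 96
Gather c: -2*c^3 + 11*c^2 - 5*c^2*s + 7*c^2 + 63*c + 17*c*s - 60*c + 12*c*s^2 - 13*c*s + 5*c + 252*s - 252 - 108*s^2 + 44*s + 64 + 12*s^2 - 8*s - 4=-2*c^3 + c^2*(18 - 5*s) + c*(12*s^2 + 4*s + 8) - 96*s^2 + 288*s - 192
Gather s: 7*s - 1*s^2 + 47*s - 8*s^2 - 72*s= -9*s^2 - 18*s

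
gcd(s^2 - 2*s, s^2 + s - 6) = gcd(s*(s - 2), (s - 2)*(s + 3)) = s - 2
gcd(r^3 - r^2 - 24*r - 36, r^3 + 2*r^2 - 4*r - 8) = r + 2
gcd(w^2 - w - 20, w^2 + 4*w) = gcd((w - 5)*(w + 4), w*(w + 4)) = w + 4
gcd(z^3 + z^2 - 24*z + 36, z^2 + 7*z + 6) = z + 6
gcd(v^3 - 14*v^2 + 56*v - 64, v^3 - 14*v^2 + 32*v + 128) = v - 8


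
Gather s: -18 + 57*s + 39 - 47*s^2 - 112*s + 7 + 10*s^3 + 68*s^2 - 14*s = 10*s^3 + 21*s^2 - 69*s + 28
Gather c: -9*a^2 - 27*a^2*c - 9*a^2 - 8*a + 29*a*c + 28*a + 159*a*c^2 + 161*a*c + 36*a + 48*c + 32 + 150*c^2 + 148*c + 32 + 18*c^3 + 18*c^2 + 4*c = -18*a^2 + 56*a + 18*c^3 + c^2*(159*a + 168) + c*(-27*a^2 + 190*a + 200) + 64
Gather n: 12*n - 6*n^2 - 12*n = -6*n^2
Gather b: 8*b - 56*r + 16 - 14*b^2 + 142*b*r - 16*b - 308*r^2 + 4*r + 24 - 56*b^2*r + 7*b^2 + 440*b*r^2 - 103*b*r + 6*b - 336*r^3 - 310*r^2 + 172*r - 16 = b^2*(-56*r - 7) + b*(440*r^2 + 39*r - 2) - 336*r^3 - 618*r^2 + 120*r + 24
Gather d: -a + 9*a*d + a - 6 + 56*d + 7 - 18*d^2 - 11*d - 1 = -18*d^2 + d*(9*a + 45)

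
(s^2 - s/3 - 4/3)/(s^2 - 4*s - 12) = (-3*s^2 + s + 4)/(3*(-s^2 + 4*s + 12))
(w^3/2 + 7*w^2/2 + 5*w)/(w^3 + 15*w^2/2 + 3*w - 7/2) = w*(w^2 + 7*w + 10)/(2*w^3 + 15*w^2 + 6*w - 7)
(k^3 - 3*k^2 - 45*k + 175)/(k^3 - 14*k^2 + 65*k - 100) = (k + 7)/(k - 4)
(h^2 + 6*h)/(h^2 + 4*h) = (h + 6)/(h + 4)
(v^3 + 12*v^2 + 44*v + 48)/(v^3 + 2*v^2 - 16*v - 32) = (v + 6)/(v - 4)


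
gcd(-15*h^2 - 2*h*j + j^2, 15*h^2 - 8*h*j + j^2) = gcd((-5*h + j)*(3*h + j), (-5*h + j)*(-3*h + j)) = 5*h - j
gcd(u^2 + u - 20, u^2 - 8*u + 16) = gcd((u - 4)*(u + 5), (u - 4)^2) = u - 4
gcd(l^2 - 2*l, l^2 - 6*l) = l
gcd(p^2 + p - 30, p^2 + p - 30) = p^2 + p - 30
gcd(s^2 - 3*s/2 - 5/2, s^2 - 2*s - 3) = s + 1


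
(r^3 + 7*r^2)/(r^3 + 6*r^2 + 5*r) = r*(r + 7)/(r^2 + 6*r + 5)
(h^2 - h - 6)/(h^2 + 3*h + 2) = (h - 3)/(h + 1)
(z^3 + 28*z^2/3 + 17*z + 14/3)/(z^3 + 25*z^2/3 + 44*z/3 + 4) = (z + 7)/(z + 6)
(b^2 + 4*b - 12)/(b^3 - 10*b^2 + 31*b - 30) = (b + 6)/(b^2 - 8*b + 15)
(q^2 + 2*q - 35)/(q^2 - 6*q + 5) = (q + 7)/(q - 1)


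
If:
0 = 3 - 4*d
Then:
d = 3/4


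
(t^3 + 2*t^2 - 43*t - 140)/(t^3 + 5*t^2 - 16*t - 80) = (t - 7)/(t - 4)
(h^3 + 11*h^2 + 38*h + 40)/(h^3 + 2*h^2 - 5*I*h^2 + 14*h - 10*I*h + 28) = (h^2 + 9*h + 20)/(h^2 - 5*I*h + 14)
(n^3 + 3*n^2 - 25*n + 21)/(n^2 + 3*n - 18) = (n^2 + 6*n - 7)/(n + 6)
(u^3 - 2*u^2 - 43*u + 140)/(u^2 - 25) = (u^2 + 3*u - 28)/(u + 5)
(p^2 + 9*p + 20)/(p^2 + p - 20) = (p + 4)/(p - 4)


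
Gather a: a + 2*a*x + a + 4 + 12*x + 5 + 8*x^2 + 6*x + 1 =a*(2*x + 2) + 8*x^2 + 18*x + 10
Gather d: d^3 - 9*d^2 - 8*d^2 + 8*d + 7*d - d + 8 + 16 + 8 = d^3 - 17*d^2 + 14*d + 32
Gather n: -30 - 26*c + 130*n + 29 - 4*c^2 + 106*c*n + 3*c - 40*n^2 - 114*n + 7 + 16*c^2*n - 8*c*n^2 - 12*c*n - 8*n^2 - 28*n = -4*c^2 - 23*c + n^2*(-8*c - 48) + n*(16*c^2 + 94*c - 12) + 6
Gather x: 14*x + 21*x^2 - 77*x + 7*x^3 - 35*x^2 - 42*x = 7*x^3 - 14*x^2 - 105*x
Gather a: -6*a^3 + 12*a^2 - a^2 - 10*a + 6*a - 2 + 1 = -6*a^3 + 11*a^2 - 4*a - 1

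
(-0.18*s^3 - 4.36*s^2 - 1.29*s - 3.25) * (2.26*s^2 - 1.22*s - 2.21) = -0.4068*s^5 - 9.634*s^4 + 2.8016*s^3 + 3.8644*s^2 + 6.8159*s + 7.1825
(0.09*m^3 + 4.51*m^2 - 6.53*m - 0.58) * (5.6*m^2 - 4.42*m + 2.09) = 0.504*m^5 + 24.8582*m^4 - 56.3141*m^3 + 35.0405*m^2 - 11.0841*m - 1.2122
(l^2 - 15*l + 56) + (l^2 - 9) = 2*l^2 - 15*l + 47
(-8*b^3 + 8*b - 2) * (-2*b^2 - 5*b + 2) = 16*b^5 + 40*b^4 - 32*b^3 - 36*b^2 + 26*b - 4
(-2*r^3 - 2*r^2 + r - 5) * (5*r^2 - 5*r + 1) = -10*r^5 + 13*r^3 - 32*r^2 + 26*r - 5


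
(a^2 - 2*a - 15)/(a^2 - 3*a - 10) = (a + 3)/(a + 2)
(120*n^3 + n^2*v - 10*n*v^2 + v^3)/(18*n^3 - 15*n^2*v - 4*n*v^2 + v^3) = (40*n^2 - 13*n*v + v^2)/(6*n^2 - 7*n*v + v^2)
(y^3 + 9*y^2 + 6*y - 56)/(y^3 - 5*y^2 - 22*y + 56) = (y + 7)/(y - 7)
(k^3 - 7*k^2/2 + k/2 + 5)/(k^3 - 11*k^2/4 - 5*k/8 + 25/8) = 4*(k - 2)/(4*k - 5)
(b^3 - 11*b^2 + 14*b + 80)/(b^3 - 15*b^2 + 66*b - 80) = (b + 2)/(b - 2)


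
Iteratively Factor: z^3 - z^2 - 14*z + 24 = (z - 2)*(z^2 + z - 12) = (z - 2)*(z + 4)*(z - 3)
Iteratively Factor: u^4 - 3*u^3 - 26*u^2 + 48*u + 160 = (u - 5)*(u^3 + 2*u^2 - 16*u - 32) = (u - 5)*(u + 4)*(u^2 - 2*u - 8) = (u - 5)*(u + 2)*(u + 4)*(u - 4)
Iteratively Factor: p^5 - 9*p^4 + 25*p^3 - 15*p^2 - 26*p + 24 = (p - 1)*(p^4 - 8*p^3 + 17*p^2 + 2*p - 24) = (p - 2)*(p - 1)*(p^3 - 6*p^2 + 5*p + 12) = (p - 4)*(p - 2)*(p - 1)*(p^2 - 2*p - 3) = (p - 4)*(p - 2)*(p - 1)*(p + 1)*(p - 3)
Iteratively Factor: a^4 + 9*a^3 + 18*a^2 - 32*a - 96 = (a - 2)*(a^3 + 11*a^2 + 40*a + 48) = (a - 2)*(a + 4)*(a^2 + 7*a + 12) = (a - 2)*(a + 4)^2*(a + 3)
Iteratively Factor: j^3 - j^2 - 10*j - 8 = (j + 1)*(j^2 - 2*j - 8) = (j - 4)*(j + 1)*(j + 2)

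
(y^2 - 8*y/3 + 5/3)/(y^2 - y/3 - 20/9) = 3*(y - 1)/(3*y + 4)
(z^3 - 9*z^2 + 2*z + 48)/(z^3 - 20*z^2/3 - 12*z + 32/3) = 3*(z - 3)/(3*z - 2)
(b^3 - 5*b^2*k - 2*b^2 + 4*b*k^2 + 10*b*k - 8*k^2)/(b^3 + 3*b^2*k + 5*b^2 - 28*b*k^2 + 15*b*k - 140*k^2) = (b^2 - b*k - 2*b + 2*k)/(b^2 + 7*b*k + 5*b + 35*k)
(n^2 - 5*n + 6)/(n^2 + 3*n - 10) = (n - 3)/(n + 5)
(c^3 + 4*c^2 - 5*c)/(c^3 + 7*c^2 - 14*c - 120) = c*(c - 1)/(c^2 + 2*c - 24)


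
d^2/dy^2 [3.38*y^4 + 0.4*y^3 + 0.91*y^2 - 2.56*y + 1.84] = 40.56*y^2 + 2.4*y + 1.82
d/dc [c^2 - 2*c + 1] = 2*c - 2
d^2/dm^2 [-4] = 0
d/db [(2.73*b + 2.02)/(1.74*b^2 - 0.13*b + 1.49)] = (-4.7502*b^2 - 7.0296*b + 4.3303)/(3.0276*b^4 - 0.4524*b^3 + 5.2021*b^2 - 0.3874*b + 2.2201)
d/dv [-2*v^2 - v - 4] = -4*v - 1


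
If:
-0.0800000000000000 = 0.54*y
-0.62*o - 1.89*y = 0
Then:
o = 0.45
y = -0.15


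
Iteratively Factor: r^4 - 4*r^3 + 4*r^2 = (r - 2)*(r^3 - 2*r^2) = (r - 2)^2*(r^2) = r*(r - 2)^2*(r)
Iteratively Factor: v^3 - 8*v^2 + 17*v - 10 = (v - 5)*(v^2 - 3*v + 2) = (v - 5)*(v - 2)*(v - 1)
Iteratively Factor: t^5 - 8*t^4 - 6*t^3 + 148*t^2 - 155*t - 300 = (t - 3)*(t^4 - 5*t^3 - 21*t^2 + 85*t + 100) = (t - 3)*(t + 1)*(t^3 - 6*t^2 - 15*t + 100) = (t - 5)*(t - 3)*(t + 1)*(t^2 - t - 20) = (t - 5)^2*(t - 3)*(t + 1)*(t + 4)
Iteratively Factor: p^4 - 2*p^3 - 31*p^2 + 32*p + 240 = (p - 4)*(p^3 + 2*p^2 - 23*p - 60) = (p - 4)*(p + 3)*(p^2 - p - 20) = (p - 4)*(p + 3)*(p + 4)*(p - 5)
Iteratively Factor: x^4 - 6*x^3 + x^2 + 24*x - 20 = (x - 1)*(x^3 - 5*x^2 - 4*x + 20) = (x - 5)*(x - 1)*(x^2 - 4) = (x - 5)*(x - 2)*(x - 1)*(x + 2)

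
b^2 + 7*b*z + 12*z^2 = (b + 3*z)*(b + 4*z)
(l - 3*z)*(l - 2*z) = l^2 - 5*l*z + 6*z^2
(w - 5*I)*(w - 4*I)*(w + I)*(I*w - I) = I*w^4 + 8*w^3 - I*w^3 - 8*w^2 - 11*I*w^2 + 20*w + 11*I*w - 20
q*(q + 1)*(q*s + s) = q^3*s + 2*q^2*s + q*s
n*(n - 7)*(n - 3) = n^3 - 10*n^2 + 21*n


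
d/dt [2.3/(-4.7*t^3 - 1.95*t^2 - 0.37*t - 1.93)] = (32.43*t^2 + 8.97*t + 0.851)/(4.7*t^3 + 1.95*t^2 + 0.37*t + 1.93)^2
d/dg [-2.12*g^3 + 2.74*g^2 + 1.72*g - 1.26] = -6.36*g^2 + 5.48*g + 1.72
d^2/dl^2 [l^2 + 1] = 2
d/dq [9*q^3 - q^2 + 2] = q*(27*q - 2)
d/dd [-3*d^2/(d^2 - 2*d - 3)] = 6*d*(d + 3)/(d^4 - 4*d^3 - 2*d^2 + 12*d + 9)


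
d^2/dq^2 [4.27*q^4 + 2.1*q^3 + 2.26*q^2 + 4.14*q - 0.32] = 51.24*q^2 + 12.6*q + 4.52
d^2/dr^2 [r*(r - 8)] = 2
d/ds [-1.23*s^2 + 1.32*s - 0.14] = 1.32 - 2.46*s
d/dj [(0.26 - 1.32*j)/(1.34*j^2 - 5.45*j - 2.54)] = (1.7688*j^2 - 0.6968*j + 4.7698)/(1.7956*j^4 - 14.606*j^3 + 22.8953*j^2 + 27.686*j + 6.4516)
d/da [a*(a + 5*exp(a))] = a*(5*exp(a) + 1) + a + 5*exp(a)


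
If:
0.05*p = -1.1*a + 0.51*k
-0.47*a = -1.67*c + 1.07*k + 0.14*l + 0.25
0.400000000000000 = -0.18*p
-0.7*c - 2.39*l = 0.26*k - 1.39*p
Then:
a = -1.41940298507463*l - 1.76177253268541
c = -2.27717295873573*l - 2.9203851543317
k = -3.06145741878841*l - 4.01776646483346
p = -2.22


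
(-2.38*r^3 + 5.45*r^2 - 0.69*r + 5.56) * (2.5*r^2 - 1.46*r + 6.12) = -5.95*r^5 + 17.0998*r^4 - 24.2476*r^3 + 48.2614*r^2 - 12.3404*r + 34.0272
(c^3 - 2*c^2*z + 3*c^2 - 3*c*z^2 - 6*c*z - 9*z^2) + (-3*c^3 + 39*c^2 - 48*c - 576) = -2*c^3 - 2*c^2*z + 42*c^2 - 3*c*z^2 - 6*c*z - 48*c - 9*z^2 - 576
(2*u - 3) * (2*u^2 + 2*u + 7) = 4*u^3 - 2*u^2 + 8*u - 21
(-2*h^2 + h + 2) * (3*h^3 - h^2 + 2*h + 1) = -6*h^5 + 5*h^4 + h^3 - 2*h^2 + 5*h + 2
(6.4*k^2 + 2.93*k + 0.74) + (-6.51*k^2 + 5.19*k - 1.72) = -0.109999999999999*k^2 + 8.12*k - 0.98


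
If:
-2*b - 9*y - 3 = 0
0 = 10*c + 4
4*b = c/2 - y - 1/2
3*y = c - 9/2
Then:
No Solution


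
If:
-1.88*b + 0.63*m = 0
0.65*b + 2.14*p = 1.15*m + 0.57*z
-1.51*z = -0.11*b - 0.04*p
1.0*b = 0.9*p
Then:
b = 0.00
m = 0.00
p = 0.00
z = 0.00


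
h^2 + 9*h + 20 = (h + 4)*(h + 5)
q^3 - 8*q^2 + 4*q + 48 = (q - 6)*(q - 4)*(q + 2)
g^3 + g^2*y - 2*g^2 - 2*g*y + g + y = (g - 1)^2*(g + y)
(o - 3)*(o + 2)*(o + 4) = o^3 + 3*o^2 - 10*o - 24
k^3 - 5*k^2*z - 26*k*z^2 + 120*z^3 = (k - 6*z)*(k - 4*z)*(k + 5*z)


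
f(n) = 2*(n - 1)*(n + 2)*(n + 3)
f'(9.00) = 632.00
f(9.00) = 2112.00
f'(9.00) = 632.00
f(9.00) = 2112.00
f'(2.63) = 85.58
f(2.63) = 84.98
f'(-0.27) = -1.88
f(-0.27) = -12.00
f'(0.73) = 16.88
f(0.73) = -5.50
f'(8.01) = 515.12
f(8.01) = 1545.15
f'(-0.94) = -7.74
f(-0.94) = -8.47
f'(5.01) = 232.76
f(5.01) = 450.32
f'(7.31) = 439.58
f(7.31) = 1211.34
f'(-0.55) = -4.98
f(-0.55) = -11.01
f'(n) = 2*(n - 1)*(n + 2) + 2*(n - 1)*(n + 3) + 2*(n + 2)*(n + 3)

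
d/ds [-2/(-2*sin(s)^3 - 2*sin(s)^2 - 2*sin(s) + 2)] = (-2*sin(s) + 3*cos(s)^2 - 4)*cos(s)/(sin(s)^3 + sin(s)^2 + sin(s) - 1)^2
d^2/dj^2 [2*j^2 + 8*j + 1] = 4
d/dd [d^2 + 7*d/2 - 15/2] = 2*d + 7/2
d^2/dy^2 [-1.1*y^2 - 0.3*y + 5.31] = -2.20000000000000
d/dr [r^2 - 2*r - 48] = 2*r - 2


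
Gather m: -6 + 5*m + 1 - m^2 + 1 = -m^2 + 5*m - 4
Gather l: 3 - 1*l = 3 - l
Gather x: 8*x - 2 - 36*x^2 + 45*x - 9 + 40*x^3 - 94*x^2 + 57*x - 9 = 40*x^3 - 130*x^2 + 110*x - 20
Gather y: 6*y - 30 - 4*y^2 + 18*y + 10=-4*y^2 + 24*y - 20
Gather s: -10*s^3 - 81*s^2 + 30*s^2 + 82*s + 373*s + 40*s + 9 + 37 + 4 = -10*s^3 - 51*s^2 + 495*s + 50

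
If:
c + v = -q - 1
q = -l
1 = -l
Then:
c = -v - 2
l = -1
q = 1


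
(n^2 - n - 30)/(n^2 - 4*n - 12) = (n + 5)/(n + 2)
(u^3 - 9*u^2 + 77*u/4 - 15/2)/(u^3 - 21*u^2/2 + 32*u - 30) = (u - 1/2)/(u - 2)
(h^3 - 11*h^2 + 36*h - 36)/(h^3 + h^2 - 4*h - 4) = (h^2 - 9*h + 18)/(h^2 + 3*h + 2)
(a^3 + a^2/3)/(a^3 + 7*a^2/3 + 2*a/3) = a/(a + 2)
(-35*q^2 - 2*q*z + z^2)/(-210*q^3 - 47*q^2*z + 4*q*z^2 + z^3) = 1/(6*q + z)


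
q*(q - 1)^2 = q^3 - 2*q^2 + q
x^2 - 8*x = x*(x - 8)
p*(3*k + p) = 3*k*p + p^2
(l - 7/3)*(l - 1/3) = l^2 - 8*l/3 + 7/9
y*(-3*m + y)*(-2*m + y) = 6*m^2*y - 5*m*y^2 + y^3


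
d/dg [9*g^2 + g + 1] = 18*g + 1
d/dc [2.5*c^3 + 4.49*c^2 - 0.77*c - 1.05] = 7.5*c^2 + 8.98*c - 0.77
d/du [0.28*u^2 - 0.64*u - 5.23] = 0.56*u - 0.64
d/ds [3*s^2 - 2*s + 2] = 6*s - 2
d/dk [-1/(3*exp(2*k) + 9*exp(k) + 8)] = (6*exp(k) + 9)*exp(k)/(3*exp(2*k) + 9*exp(k) + 8)^2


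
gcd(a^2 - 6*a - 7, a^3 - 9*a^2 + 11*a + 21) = a^2 - 6*a - 7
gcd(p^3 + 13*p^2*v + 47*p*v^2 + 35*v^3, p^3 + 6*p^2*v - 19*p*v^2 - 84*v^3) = p + 7*v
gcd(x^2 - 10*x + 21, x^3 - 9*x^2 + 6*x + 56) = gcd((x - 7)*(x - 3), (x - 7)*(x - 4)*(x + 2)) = x - 7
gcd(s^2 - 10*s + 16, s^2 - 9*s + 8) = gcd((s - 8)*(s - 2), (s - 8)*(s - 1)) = s - 8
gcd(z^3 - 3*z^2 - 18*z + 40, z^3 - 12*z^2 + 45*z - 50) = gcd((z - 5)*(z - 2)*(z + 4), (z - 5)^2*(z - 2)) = z^2 - 7*z + 10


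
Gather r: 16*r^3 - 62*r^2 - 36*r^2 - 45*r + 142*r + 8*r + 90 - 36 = 16*r^3 - 98*r^2 + 105*r + 54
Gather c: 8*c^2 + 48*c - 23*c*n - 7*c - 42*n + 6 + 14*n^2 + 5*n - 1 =8*c^2 + c*(41 - 23*n) + 14*n^2 - 37*n + 5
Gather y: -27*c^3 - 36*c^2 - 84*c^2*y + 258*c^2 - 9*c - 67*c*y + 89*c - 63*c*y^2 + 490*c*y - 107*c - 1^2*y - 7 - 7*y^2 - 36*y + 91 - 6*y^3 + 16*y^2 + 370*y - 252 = -27*c^3 + 222*c^2 - 27*c - 6*y^3 + y^2*(9 - 63*c) + y*(-84*c^2 + 423*c + 333) - 168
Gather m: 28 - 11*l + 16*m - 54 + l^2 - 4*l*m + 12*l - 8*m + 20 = l^2 + l + m*(8 - 4*l) - 6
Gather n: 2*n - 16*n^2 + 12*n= -16*n^2 + 14*n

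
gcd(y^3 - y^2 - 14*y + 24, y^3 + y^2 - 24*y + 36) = y^2 - 5*y + 6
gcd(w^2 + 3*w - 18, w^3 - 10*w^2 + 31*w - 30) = w - 3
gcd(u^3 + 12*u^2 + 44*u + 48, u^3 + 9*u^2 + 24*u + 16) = u + 4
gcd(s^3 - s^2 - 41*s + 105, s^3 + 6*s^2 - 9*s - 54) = s - 3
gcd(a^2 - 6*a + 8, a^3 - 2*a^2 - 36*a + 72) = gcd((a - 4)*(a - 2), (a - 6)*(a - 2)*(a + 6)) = a - 2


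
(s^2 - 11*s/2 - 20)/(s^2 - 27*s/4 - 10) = 2*(2*s + 5)/(4*s + 5)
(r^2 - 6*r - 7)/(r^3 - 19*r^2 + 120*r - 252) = (r + 1)/(r^2 - 12*r + 36)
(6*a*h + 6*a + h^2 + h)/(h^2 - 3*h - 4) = (6*a + h)/(h - 4)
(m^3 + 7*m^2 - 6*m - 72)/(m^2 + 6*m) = m + 1 - 12/m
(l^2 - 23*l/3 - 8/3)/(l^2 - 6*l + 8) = (3*l^2 - 23*l - 8)/(3*(l^2 - 6*l + 8))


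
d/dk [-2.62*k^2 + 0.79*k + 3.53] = 0.79 - 5.24*k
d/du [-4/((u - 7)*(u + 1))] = 8*(u - 3)/((u - 7)^2*(u + 1)^2)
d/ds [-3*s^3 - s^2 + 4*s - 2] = -9*s^2 - 2*s + 4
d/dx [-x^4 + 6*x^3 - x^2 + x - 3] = -4*x^3 + 18*x^2 - 2*x + 1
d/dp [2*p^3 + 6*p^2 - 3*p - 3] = 6*p^2 + 12*p - 3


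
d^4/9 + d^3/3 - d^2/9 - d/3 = d*(d/3 + 1/3)*(d/3 + 1)*(d - 1)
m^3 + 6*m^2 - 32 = (m - 2)*(m + 4)^2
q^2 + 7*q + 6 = (q + 1)*(q + 6)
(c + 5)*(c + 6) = c^2 + 11*c + 30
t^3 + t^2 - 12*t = t*(t - 3)*(t + 4)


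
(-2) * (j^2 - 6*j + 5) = -2*j^2 + 12*j - 10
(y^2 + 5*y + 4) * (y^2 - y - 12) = y^4 + 4*y^3 - 13*y^2 - 64*y - 48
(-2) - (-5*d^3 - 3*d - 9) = 5*d^3 + 3*d + 7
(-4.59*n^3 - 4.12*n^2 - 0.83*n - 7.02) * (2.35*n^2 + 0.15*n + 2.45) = -10.7865*n^5 - 10.3705*n^4 - 13.814*n^3 - 26.7155*n^2 - 3.0865*n - 17.199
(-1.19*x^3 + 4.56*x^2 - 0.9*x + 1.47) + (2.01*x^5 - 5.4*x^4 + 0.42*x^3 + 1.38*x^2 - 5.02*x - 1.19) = 2.01*x^5 - 5.4*x^4 - 0.77*x^3 + 5.94*x^2 - 5.92*x + 0.28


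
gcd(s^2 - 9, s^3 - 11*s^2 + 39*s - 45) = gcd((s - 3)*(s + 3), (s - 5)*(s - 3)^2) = s - 3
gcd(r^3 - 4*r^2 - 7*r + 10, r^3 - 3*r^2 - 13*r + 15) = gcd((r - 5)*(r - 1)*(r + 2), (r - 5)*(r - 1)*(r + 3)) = r^2 - 6*r + 5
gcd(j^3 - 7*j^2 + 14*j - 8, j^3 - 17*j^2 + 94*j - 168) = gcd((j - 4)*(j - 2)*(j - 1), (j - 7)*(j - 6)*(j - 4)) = j - 4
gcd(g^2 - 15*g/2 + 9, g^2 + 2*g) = 1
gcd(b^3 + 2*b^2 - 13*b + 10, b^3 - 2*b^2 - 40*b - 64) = 1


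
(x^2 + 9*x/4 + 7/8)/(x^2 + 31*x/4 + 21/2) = (x + 1/2)/(x + 6)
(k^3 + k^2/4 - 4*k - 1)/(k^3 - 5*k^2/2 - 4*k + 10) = (4*k + 1)/(2*(2*k - 5))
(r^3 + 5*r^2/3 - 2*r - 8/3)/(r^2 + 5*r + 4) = (3*r^2 + 2*r - 8)/(3*(r + 4))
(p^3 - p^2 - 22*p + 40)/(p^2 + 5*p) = p - 6 + 8/p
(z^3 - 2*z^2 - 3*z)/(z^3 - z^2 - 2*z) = (z - 3)/(z - 2)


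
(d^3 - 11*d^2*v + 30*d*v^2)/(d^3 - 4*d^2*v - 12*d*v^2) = (d - 5*v)/(d + 2*v)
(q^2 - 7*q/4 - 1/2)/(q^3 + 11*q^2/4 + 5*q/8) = 2*(q - 2)/(q*(2*q + 5))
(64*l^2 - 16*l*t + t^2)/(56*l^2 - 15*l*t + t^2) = (-8*l + t)/(-7*l + t)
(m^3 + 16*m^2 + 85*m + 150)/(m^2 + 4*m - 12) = (m^2 + 10*m + 25)/(m - 2)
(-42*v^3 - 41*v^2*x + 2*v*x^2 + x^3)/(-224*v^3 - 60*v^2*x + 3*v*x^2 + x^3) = (-6*v^2 - 5*v*x + x^2)/(-32*v^2 - 4*v*x + x^2)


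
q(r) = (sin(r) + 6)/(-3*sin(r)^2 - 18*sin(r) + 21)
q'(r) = (6*sin(r)*cos(r) + 18*cos(r))*(sin(r) + 6)/(-3*sin(r)^2 - 18*sin(r) + 21)^2 + cos(r)/(-3*sin(r)^2 - 18*sin(r) + 21)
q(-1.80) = 0.14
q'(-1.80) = -0.02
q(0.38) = 0.46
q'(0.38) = 0.69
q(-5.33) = 1.57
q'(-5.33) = 4.95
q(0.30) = 0.41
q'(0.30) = 0.56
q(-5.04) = 5.48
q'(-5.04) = 33.18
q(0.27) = 0.39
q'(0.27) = 0.52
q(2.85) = 0.40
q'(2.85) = -0.55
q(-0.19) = 0.24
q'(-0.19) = 0.20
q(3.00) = 0.33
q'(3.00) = -0.39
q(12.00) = 0.18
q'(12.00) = 0.11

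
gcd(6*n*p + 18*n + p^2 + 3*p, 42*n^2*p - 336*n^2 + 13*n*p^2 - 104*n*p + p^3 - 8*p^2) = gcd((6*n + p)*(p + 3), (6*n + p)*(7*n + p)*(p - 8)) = 6*n + p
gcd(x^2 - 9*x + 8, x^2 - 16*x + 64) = x - 8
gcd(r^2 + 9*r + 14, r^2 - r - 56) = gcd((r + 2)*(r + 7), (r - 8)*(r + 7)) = r + 7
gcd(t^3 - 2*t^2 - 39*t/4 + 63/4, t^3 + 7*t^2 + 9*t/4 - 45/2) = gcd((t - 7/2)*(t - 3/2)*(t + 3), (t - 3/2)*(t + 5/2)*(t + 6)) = t - 3/2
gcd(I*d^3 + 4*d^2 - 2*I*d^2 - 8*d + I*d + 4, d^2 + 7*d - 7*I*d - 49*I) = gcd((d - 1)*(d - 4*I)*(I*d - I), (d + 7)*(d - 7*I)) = 1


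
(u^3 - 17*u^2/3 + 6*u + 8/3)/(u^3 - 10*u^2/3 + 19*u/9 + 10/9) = 3*(u - 4)/(3*u - 5)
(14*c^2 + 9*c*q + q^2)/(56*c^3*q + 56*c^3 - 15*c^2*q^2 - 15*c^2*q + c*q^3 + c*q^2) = (14*c^2 + 9*c*q + q^2)/(c*(56*c^2*q + 56*c^2 - 15*c*q^2 - 15*c*q + q^3 + q^2))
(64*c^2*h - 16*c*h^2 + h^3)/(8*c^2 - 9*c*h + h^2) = h*(8*c - h)/(c - h)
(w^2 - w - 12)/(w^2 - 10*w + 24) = (w + 3)/(w - 6)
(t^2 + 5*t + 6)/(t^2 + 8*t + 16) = (t^2 + 5*t + 6)/(t^2 + 8*t + 16)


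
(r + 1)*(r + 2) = r^2 + 3*r + 2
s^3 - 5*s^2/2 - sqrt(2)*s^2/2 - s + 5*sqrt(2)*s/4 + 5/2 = (s - 5/2)*(s - sqrt(2))*(s + sqrt(2)/2)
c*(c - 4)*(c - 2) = c^3 - 6*c^2 + 8*c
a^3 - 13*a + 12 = (a - 3)*(a - 1)*(a + 4)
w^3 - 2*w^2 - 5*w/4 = w*(w - 5/2)*(w + 1/2)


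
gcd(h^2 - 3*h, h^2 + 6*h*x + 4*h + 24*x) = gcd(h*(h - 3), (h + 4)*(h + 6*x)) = 1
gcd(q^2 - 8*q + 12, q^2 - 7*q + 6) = q - 6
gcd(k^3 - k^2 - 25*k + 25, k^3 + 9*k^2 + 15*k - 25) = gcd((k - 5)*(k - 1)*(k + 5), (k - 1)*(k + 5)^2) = k^2 + 4*k - 5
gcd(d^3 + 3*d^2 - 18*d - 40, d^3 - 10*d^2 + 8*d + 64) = d^2 - 2*d - 8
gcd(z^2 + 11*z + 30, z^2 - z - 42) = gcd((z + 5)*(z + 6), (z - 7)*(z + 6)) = z + 6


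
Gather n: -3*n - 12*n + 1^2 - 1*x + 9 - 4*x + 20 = -15*n - 5*x + 30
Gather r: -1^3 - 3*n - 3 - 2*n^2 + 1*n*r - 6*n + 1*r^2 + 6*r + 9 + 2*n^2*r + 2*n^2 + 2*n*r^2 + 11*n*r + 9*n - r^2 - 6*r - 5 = 2*n*r^2 + r*(2*n^2 + 12*n)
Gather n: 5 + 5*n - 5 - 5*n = 0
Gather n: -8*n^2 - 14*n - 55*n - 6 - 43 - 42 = -8*n^2 - 69*n - 91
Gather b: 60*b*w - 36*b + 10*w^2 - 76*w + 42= b*(60*w - 36) + 10*w^2 - 76*w + 42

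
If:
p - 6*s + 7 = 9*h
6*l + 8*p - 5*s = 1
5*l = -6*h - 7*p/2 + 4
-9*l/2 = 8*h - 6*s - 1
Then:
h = 2579/4279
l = -1542/4279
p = 2672/4279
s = 1569/4279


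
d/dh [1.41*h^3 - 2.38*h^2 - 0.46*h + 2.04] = 4.23*h^2 - 4.76*h - 0.46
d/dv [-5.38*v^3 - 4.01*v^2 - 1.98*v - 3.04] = -16.14*v^2 - 8.02*v - 1.98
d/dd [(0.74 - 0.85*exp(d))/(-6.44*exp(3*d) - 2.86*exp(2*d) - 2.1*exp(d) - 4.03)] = (-10.948*exp(3*d) + 11.8658*exp(2*d) + 4.2328*exp(d) + 4.9795)*exp(d)/(41.4736*exp(6*d) + 36.8368*exp(5*d) + 35.2276*exp(4*d) + 63.9184*exp(3*d) + 27.4616*exp(2*d) + 16.926*exp(d) + 16.2409)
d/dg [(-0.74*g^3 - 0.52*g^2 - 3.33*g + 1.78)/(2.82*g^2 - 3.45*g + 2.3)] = (-2.0868*g^4 + 5.106*g^3 + 6.0786*g^2 - 12.4312*g - 1.518)/(7.9524*g^4 - 19.458*g^3 + 24.8745*g^2 - 15.87*g + 5.29)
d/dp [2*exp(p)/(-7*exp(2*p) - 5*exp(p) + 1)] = (14*exp(2*p) + 2)*exp(p)/(49*exp(4*p) + 70*exp(3*p) + 11*exp(2*p) - 10*exp(p) + 1)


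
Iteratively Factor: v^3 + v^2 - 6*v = (v - 2)*(v^2 + 3*v) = (v - 2)*(v + 3)*(v)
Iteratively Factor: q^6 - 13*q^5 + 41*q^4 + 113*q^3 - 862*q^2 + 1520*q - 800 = (q - 4)*(q^5 - 9*q^4 + 5*q^3 + 133*q^2 - 330*q + 200) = (q - 5)*(q - 4)*(q^4 - 4*q^3 - 15*q^2 + 58*q - 40) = (q - 5)^2*(q - 4)*(q^3 + q^2 - 10*q + 8) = (q - 5)^2*(q - 4)*(q + 4)*(q^2 - 3*q + 2) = (q - 5)^2*(q - 4)*(q - 1)*(q + 4)*(q - 2)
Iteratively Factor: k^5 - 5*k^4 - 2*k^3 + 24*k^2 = (k + 2)*(k^4 - 7*k^3 + 12*k^2) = k*(k + 2)*(k^3 - 7*k^2 + 12*k) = k*(k - 3)*(k + 2)*(k^2 - 4*k) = k*(k - 4)*(k - 3)*(k + 2)*(k)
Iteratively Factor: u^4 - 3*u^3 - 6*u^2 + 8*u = (u)*(u^3 - 3*u^2 - 6*u + 8) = u*(u + 2)*(u^2 - 5*u + 4) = u*(u - 4)*(u + 2)*(u - 1)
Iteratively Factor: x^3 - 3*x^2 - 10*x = (x + 2)*(x^2 - 5*x) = (x - 5)*(x + 2)*(x)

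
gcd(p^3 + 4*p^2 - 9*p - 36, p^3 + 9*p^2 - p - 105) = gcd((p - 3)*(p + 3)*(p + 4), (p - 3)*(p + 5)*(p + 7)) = p - 3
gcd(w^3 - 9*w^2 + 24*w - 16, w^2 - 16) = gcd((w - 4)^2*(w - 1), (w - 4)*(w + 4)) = w - 4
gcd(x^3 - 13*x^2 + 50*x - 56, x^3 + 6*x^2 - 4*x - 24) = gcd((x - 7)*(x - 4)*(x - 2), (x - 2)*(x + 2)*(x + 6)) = x - 2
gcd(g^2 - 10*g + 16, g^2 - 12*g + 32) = g - 8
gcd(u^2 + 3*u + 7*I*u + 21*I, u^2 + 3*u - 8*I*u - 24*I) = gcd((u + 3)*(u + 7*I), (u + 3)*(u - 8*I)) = u + 3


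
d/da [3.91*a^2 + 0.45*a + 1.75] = 7.82*a + 0.45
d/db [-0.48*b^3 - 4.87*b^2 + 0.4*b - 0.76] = -1.44*b^2 - 9.74*b + 0.4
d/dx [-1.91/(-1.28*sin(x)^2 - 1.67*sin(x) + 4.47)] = -(4.8896*sin(x) + 3.1897)*cos(x)/(1.28*sin(x)^2 + 1.67*sin(x) - 4.47)^2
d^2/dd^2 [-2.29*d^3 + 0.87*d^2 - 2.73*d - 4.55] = 1.74 - 13.74*d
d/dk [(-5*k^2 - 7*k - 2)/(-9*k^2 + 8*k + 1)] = (-103*k^2 - 46*k + 9)/(81*k^4 - 144*k^3 + 46*k^2 + 16*k + 1)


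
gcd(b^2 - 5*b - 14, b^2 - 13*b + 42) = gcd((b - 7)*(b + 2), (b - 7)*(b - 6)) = b - 7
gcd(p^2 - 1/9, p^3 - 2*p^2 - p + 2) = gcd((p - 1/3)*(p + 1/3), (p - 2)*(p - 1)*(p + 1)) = 1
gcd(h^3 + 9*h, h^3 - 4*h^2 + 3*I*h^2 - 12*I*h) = h^2 + 3*I*h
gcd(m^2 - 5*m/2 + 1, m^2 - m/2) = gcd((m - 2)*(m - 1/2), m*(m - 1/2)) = m - 1/2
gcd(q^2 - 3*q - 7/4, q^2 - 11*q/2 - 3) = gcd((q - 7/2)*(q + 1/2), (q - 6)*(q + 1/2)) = q + 1/2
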